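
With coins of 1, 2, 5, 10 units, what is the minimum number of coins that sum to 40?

Use the largest denomination that fits, subtract, and repeat.
40 − 4×10→0
Total coins = 4 = 4

4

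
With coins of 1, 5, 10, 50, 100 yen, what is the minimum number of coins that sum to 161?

Greedy: take as many of the largest coin as possible, then repeat with the remainder.
161 − 1×100→61 − 1×50→11 − 1×10→1 − 1×1→0
Total coins = 1 + 1 + 1 + 1 = 4

4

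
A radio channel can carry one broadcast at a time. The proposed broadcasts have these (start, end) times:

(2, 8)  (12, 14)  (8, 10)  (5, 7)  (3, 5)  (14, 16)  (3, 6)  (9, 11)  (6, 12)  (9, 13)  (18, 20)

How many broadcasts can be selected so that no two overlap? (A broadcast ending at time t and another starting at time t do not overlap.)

Greedy by earliest finish: after sorting by end time, pick each interval compatible with the last pick.
Sorted by end: (3,5)  (3,6)  (5,7)  (2,8)  (8,10)  (9,11)  (6,12)  (9,13)  (12,14)  (14,16)  (18,20)
take (3,5); skip (3,6); take (5,7); take (8,10); skip (9,11); skip (9,13); take (12,14); take (14,16); take (18,20).
Selected 6 broadcasts.

6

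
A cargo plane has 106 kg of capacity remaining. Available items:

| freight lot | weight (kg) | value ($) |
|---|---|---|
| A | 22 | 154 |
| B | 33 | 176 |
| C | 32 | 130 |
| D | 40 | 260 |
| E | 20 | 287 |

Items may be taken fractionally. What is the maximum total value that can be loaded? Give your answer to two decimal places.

Order: E (287/20=14.35) > A (154/22=7.00) > D (260/40=6.50) > B (176/33=5.33) > C (130/32=4.06)
Fill: take E (20 @ 287) → take A (22 @ 154) → take D (40 @ 260) → take 24/33 of B → 128.00; 106/106 used.
Total value = 829.00

829.00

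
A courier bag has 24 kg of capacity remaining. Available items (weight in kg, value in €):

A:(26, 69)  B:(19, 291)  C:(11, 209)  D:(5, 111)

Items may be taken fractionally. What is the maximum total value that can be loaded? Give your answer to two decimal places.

442.53

Sort by value per unit weight and fill in that order.
Order: D (111/5=22.20) > C (209/11=19.00) > B (291/19=15.32) > A (69/26=2.65)
Fill: take D (5 @ 111) → take C (11 @ 209) → take 8/19 of B → 122.53; 24/24 used.
Total value = 442.53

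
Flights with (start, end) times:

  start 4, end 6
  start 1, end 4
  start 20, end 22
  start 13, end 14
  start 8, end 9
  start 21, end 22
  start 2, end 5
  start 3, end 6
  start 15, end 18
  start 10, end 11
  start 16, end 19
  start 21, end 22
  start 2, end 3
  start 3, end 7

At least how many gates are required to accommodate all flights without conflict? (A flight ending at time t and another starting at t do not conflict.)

4

Events (time:±→running): 1:+→1 2:+→2 2:+→3 3:-→2 3:+→3 3:+→4 … peak 4.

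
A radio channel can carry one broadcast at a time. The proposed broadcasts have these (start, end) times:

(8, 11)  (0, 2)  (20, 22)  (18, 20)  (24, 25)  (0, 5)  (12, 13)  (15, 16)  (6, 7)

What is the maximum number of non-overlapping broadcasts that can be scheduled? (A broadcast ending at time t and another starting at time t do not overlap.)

Greedy by earliest finish: after sorting by end time, pick each interval compatible with the last pick.
By end time: (0,2), (0,5), (6,7), (8,11), (12,13), (15,16), (18,20), (20,22), (24,25).
Pick (0,2); next start ≥ 2 → (6,7); next start ≥ 7 → (8,11); next start ≥ 11 → (12,13); next start ≥ 13 → (15,16); next start ≥ 16 → (18,20); next start ≥ 20 → (20,22); next start ≥ 22 → (24,25).
Selected 8 broadcasts.

8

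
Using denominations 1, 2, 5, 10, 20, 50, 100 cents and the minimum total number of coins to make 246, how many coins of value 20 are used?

2

246 − 2×100→46 − 2×20→6 − 1×5→1 − 1×1→0
Count of 20: 2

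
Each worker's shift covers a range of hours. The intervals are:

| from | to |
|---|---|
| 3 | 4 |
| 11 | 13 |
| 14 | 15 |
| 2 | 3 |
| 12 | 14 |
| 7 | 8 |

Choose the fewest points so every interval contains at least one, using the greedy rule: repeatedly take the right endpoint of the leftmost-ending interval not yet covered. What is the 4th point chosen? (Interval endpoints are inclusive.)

Sorted: [2,3] [3,4] [7,8] [11,13] [12,14] [14,15]
{[2,3],[3,4]} hit by 3; {[7,8]} hit by 8; {[11,13],[12,14]} hit by 13; {[14,15]} hit by 15.
Points: 3, 8, 13, 15 (4 total).

15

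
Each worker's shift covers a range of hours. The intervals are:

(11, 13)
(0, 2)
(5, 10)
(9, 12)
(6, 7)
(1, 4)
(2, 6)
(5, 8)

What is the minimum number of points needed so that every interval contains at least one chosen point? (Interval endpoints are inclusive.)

3

Sort by right endpoint; whenever an interval is uncovered, place a point at its right end.
By right end: [0,2]  [1,4]  [2,6]  [6,7]  [5,8]  [5,10]  [9,12]  [11,13]
[0,2] uncovered → point at 2; [6,7] uncovered → point at 7; [9,12] uncovered → point at 12.
Points: 2, 7, 12 (3 total).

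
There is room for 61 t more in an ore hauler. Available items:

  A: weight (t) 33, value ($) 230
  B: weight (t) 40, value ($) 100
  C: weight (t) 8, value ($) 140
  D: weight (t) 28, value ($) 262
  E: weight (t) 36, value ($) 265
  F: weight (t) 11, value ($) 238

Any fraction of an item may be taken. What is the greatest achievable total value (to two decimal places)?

743.06

Greedy by value/weight ratio, highest first.
Ratios (sorted): F 21.64, C 17.50, D 9.36, E 7.36, A 6.97, B 2.50
take F (11 @ 238); take C (8 @ 140); take D (28 @ 262); take 14/36 of E → 103.06. Capacity used 61/61.
Total value = 743.06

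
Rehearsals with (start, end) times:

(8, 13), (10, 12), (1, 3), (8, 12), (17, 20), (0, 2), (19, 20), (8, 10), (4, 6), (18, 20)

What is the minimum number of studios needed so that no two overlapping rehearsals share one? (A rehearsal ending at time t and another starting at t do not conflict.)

Count concurrent intervals with a sweep; the peak is the room count.
Events (time:±→running): 0:+→1 1:+→2 2:-→1 3:-→0 4:+→1 6:-→0 8:+→1 8:+→2 8:+→3 … peak 3.

3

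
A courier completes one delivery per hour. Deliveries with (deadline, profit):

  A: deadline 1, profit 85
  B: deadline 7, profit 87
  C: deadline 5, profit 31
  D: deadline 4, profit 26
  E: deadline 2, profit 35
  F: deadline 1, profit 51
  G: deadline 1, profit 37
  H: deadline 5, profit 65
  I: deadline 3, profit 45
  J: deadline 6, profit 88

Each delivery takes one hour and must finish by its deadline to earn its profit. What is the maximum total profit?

436

Take jobs in profit order; each goes to the latest open slot no later than its deadline.
By profit: J(d6,88), B(d7,87), A(d1,85), H(d5,65), F(d1,51), I(d3,45), G(d1,37), E(d2,35), C(d5,31), D(d4,26)
J→slot 6; B→slot 7; A→slot 1; H→slot 5; F skipped; I→slot 3; G skipped; E→slot 2; C→slot 4; D skipped.
Profit = 85 + 35 + 45 + 31 + 65 + 88 + 87 = 436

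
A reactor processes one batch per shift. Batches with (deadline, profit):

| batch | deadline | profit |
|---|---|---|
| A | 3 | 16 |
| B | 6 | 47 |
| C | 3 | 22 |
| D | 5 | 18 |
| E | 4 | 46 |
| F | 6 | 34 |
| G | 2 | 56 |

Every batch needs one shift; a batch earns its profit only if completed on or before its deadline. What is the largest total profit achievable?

223

Sort by profit descending; place each in the latest free slot ≤ its deadline.
By profit: G(d2,56), B(d6,47), E(d4,46), F(d6,34), C(d3,22), D(d5,18), A(d3,16)
G→slot 2; B→slot 6; E→slot 4; F→slot 5; C→slot 3; D→slot 1; A skipped.
Profit = 18 + 56 + 22 + 46 + 34 + 47 = 223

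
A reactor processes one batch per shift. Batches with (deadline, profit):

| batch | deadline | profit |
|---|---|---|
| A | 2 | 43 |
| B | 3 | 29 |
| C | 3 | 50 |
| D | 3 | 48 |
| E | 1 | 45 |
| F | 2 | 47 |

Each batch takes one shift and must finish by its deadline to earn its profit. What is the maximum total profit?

Profit order: C=50 D=48 F=47 E=45 A=43 B=29
Assign: C→slot 3, D→slot 2, F→slot 1, E skipped, A skipped, B skipped.
Slots: [1:F] [2:D] [3:C]
Profit = 47 + 48 + 50 = 145

145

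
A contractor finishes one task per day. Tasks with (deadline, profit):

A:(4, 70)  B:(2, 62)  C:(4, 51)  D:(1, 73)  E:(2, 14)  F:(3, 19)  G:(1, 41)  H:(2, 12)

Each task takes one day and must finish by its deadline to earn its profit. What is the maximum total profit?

256

Take jobs in profit order; each goes to the latest open slot no later than its deadline.
By profit: D(d1,73), A(d4,70), B(d2,62), C(d4,51), G(d1,41), F(d3,19), E(d2,14), H(d2,12)
D→slot 1; A→slot 4; B→slot 2; C→slot 3; G skipped; F skipped; E skipped; H skipped.
Profit = 73 + 62 + 51 + 70 = 256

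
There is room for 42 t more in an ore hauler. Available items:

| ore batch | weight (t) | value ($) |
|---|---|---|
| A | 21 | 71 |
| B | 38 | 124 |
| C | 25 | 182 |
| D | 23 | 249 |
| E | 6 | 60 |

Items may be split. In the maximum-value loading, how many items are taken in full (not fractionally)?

Sort by value per unit weight and fill in that order.
Order: D (249/23=10.83) > E (60/6=10.00) > C (182/25=7.28) > A (71/21=3.38) > B (124/38=3.26)
Fill: take D (23 @ 249) → take E (6 @ 60) → take 13/25 of C → 94.64; 42/42 used.
2 item(s) taken whole; one partial (take 13/25 of C).

2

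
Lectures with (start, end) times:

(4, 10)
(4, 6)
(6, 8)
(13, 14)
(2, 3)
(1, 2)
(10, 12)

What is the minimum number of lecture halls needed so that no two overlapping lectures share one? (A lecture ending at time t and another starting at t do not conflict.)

2

The answer is the maximum number of intervals overlapping at any instant.
Events (time:±→running): 1:+→1 2:-→0 2:+→1 3:-→0 4:+→1 4:+→2 … peak 2.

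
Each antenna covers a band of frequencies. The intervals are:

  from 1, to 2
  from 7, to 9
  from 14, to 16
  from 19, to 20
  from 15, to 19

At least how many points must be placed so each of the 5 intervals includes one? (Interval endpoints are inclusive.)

4

Process intervals by earliest right end; each time one isn't hit yet, stab at its right endpoint.
By right end: [1,2]  [7,9]  [14,16]  [15,19]  [19,20]
[1,2] uncovered → point at 2; [7,9] uncovered → point at 9; [14,16] uncovered → point at 16; [19,20] uncovered → point at 20.
Points: 2, 9, 16, 20 (4 total).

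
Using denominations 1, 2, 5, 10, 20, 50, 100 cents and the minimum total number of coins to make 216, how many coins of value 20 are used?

0

216 = 2×100 + 1×10 + 1×5 + 1×1
Count of 20: 0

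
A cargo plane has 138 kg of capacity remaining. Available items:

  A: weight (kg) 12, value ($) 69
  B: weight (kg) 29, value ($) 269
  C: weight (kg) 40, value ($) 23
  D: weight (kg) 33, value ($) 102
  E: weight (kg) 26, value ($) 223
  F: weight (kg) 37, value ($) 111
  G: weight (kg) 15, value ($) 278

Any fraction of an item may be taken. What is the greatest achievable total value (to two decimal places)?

Sort by value per unit weight and fill in that order.
Order: G (278/15=18.53) > B (269/29=9.28) > E (223/26=8.58) > A (69/12=5.75) > D (102/33=3.09) > F (111/37=3.00) > C (23/40=0.57)
Fill: take G (15 @ 278) → take B (29 @ 269) → take E (26 @ 223) → take A (12 @ 69) → take D (33 @ 102) → take 23/37 of F → 69.00; 138/138 used.
Total value = 1010.00

1010.00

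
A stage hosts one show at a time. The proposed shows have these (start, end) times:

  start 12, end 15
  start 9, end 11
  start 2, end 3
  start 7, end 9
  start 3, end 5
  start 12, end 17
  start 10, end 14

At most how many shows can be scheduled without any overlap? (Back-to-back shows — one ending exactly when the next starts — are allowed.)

5

By end time: (2,3), (3,5), (7,9), (9,11), (10,14), (12,15), (12,17).
Pick (2,3); next start ≥ 3 → (3,5); next start ≥ 5 → (7,9); next start ≥ 9 → (9,11); next start ≥ 11 → (12,15).
Selected 5 shows.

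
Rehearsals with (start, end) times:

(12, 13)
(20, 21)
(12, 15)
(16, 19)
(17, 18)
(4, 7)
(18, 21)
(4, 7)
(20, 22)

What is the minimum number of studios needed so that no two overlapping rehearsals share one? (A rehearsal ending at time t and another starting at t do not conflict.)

The answer is the maximum number of intervals overlapping at any instant.
Events (time:±→running): 4:+→1 4:+→2 7:-→1 7:-→0 12:+→1 12:+→2 13:-→1 15:-→0 16:+→1 17:+→2 18:-→1 18:+→2 19:-→1 20:+→2 20:+→3 … peak 3.

3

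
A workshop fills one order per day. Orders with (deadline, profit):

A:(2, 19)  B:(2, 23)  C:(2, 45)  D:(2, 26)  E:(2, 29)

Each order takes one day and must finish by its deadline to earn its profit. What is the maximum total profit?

Take jobs in profit order; each goes to the latest open slot no later than its deadline.
By profit: C(d2,45), E(d2,29), D(d2,26), B(d2,23), A(d2,19)
C→slot 2; E→slot 1; D skipped; B skipped; A skipped.
Profit = 29 + 45 = 74

74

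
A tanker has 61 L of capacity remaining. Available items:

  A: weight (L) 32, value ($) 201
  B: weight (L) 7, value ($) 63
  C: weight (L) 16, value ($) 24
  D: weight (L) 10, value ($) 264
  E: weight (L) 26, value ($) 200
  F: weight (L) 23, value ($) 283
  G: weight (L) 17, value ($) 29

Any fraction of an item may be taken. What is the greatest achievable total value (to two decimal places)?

771.54

Order: D (264/10=26.40) > F (283/23=12.30) > B (63/7=9.00) > E (200/26=7.69) > A (201/32=6.28) > G (29/17=1.71) > C (24/16=1.50)
Fill: take D (10 @ 264) → take F (23 @ 283) → take B (7 @ 63) → take 21/26 of E → 161.54; 61/61 used.
Total value = 771.54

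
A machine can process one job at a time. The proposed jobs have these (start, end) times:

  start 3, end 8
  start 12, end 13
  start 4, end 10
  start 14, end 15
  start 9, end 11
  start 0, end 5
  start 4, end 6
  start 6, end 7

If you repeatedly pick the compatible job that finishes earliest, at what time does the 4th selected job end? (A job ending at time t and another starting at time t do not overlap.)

By end time: (0,5), (4,6), (6,7), (3,8), (4,10), (9,11), (12,13), (14,15).
Pick (0,5); next start ≥ 5 → (6,7); next start ≥ 7 → (9,11); next start ≥ 11 → (12,13); next start ≥ 13 → (14,15).
Selected: (0,5) (6,7) (9,11) (12,13) (14,15)

13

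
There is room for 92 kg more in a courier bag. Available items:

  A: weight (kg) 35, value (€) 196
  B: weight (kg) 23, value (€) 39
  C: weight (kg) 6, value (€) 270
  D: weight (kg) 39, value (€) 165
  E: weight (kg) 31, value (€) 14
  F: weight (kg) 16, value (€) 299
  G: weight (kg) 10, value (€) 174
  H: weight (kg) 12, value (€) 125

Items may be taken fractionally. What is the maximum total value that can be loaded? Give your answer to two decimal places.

Sort by value per unit weight and fill in that order.
Ratios (sorted): C 45.00, F 18.69, G 17.40, H 10.42, A 5.60, D 4.23, B 1.70, E 0.45
take C (6 @ 270); take F (16 @ 299); take G (10 @ 174); take H (12 @ 125); take A (35 @ 196); take 13/39 of D → 55.00. Capacity used 92/92.
Total value = 1119.00

1119.00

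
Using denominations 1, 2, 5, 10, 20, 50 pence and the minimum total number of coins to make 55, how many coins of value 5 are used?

55 − 1×50→5 − 1×5→0
Count of 5: 1

1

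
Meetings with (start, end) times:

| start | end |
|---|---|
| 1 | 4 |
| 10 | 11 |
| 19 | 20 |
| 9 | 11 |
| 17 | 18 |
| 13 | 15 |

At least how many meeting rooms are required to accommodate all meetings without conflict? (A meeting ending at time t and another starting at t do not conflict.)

2

The answer is the maximum number of intervals overlapping at any instant.
starts: [1, 9, 10, 13, 17, 19]
ends:   [4, 11, 11, 15, 18, 20]
s1→1 e4→0 s9→1 s10→2  — peak 2.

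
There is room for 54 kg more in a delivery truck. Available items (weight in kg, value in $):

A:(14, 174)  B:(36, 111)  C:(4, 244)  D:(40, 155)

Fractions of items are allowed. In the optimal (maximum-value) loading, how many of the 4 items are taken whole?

2

Ratios (sorted): C 61.00, A 12.43, D 3.88, B 3.08
take C (4 @ 244); take A (14 @ 174); take 36/40 of D → 139.50. Capacity used 54/54.
2 item(s) taken whole; one partial (take 36/40 of D).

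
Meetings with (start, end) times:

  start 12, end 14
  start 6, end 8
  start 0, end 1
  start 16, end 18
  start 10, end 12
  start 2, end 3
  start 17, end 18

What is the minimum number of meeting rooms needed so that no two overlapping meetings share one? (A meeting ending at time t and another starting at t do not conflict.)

The answer is the maximum number of intervals overlapping at any instant.
starts: [0, 2, 6, 10, 12, 16, 17]
ends:   [1, 3, 8, 12, 14, 18, 18]
s0→1 e1→0 s2→1 e3→0 s6→1 e8→0 s10→1 e12→0 s12→1 e14→0 s16→1 s17→2  — peak 2.

2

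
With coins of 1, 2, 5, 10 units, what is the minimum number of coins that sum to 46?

46 = 4×10 + 1×5 + 1×1
Total coins = 4 + 1 + 1 = 6

6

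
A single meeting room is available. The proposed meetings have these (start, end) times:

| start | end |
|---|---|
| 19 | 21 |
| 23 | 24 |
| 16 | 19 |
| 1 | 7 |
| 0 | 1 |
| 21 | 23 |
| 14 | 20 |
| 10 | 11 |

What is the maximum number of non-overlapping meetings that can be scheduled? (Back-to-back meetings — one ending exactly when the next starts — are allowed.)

Greedy by earliest finish: after sorting by end time, pick each interval compatible with the last pick.
Sorted by end: (0,1)  (1,7)  (10,11)  (16,19)  (14,20)  (19,21)  (21,23)  (23,24)
take (0,1); take (1,7); take (10,11); take (16,19); skip (14,20); take (19,21); take (21,23); take (23,24).
Selected 7 meetings.

7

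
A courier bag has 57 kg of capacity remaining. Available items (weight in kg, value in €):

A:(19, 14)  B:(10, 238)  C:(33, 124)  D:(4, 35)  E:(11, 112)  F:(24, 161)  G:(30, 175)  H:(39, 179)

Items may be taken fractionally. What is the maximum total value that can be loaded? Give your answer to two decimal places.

Greedy by value/weight ratio, highest first.
Ratios (sorted): B 23.80, E 10.18, D 8.75, F 6.71, G 5.83, H 4.59, C 3.76, A 0.74
take B (10 @ 238); take E (11 @ 112); take D (4 @ 35); take F (24 @ 161); take 8/30 of G → 46.67. Capacity used 57/57.
Total value = 592.67

592.67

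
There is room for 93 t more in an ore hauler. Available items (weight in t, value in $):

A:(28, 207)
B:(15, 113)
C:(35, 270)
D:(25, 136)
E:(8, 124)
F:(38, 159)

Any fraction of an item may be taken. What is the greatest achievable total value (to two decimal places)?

Sort by value per unit weight and fill in that order.
Ratios (sorted): E 15.50, C 7.71, B 7.53, A 7.39, D 5.44, F 4.18
take E (8 @ 124); take C (35 @ 270); take B (15 @ 113); take A (28 @ 207); take 7/25 of D → 38.08. Capacity used 93/93.
Total value = 752.08

752.08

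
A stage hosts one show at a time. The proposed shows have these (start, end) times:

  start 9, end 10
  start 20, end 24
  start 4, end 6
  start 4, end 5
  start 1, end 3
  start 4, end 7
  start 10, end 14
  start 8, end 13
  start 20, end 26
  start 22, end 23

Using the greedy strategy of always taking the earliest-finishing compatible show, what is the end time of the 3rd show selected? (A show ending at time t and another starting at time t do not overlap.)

10

Order by finish time; keep every interval that doesn't clash with the previous kept one.
By end time: (1,3), (4,5), (4,6), (4,7), (9,10), (8,13), (10,14), (22,23), (20,24), (20,26).
Pick (1,3); next start ≥ 3 → (4,5); next start ≥ 5 → (9,10); next start ≥ 10 → (10,14); next start ≥ 14 → (22,23).
Selected: (1,3) (4,5) (9,10) (10,14) (22,23)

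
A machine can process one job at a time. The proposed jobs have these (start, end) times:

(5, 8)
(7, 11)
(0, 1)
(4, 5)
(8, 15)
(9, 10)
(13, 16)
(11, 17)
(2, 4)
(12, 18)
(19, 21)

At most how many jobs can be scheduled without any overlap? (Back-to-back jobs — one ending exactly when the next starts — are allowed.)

7

Order by finish time; keep every interval that doesn't clash with the previous kept one.
By end time: (0,1), (2,4), (4,5), (5,8), (9,10), (7,11), (8,15), (13,16), (11,17), (12,18), (19,21).
Pick (0,1); next start ≥ 1 → (2,4); next start ≥ 4 → (4,5); next start ≥ 5 → (5,8); next start ≥ 8 → (9,10); next start ≥ 10 → (13,16); next start ≥ 16 → (19,21).
Selected 7 jobs.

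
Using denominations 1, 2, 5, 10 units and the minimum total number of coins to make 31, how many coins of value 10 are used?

31 = 3×10 + 1×1
Count of 10: 3

3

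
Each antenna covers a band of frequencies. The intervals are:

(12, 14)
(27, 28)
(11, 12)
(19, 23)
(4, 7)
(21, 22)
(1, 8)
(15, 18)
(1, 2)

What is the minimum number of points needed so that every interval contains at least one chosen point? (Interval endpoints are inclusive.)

Sort by right endpoint; whenever an interval is uncovered, place a point at its right end.
By right end: [1,2]  [4,7]  [1,8]  [11,12]  [12,14]  [15,18]  [21,22]  [19,23]  [27,28]
[1,2] uncovered → point at 2; [4,7] uncovered → point at 7; [11,12] uncovered → point at 12; [15,18] uncovered → point at 18; [21,22] uncovered → point at 22; [27,28] uncovered → point at 28.
Points: 2, 7, 12, 18, 22, 28 (6 total).

6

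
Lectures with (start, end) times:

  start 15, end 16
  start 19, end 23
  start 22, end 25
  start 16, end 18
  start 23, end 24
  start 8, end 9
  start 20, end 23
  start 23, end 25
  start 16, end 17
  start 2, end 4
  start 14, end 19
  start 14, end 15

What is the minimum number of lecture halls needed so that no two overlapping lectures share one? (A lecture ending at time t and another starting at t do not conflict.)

3

The answer is the maximum number of intervals overlapping at any instant.
starts: [2, 8, 14, 14, 15, 16, 16, 19, 20, 22, 23, 23]
ends:   [4, 9, 15, 16, 17, 18, 19, 23, 23, 24, 25, 25]
s2→1 e4→0 s8→1 e9→0 s14→1 s14→2 e15→1 s15→2 e16→1 s16→2 s16→3  — peak 3.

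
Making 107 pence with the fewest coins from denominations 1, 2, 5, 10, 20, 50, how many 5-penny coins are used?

1

107 − 2×50→7 − 1×5→2 − 1×2→0
Count of 5: 1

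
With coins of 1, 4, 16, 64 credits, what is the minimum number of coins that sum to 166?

7

Greedy: take as many of the largest coin as possible, then repeat with the remainder.
166 − 2×64→38 − 2×16→6 − 1×4→2 − 2×1→0
Total coins = 2 + 2 + 1 + 2 = 7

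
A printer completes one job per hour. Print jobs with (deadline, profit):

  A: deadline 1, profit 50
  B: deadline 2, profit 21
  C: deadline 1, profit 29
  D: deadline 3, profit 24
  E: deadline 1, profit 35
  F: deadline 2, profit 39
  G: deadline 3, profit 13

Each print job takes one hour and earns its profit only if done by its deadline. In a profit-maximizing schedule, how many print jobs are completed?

Sort by profit descending; place each in the latest free slot ≤ its deadline.
By profit: A(d1,50), F(d2,39), E(d1,35), C(d1,29), D(d3,24), B(d2,21), G(d3,13)
A→slot 1; F→slot 2; E skipped; C skipped; D→slot 3; B skipped; G skipped.
3 of 7 scheduled.

3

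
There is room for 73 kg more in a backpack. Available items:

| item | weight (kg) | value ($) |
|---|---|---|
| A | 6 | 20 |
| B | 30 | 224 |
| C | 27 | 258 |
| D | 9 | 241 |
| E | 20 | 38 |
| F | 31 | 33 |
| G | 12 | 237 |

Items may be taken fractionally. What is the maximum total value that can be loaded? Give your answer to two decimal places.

922.67

Sort by value per unit weight and fill in that order.
Ratios (sorted): D 26.78, G 19.75, C 9.56, B 7.47, A 3.33, E 1.90, F 1.06
take D (9 @ 241); take G (12 @ 237); take C (27 @ 258); take 25/30 of B → 186.67. Capacity used 73/73.
Total value = 922.67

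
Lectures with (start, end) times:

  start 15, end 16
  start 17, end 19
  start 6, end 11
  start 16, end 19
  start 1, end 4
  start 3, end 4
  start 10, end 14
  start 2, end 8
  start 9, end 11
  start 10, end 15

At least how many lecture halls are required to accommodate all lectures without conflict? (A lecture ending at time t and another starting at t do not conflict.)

4

Count concurrent intervals with a sweep; the peak is the room count.
Events (time:±→running): 1:+→1 2:+→2 3:+→3 4:-→2 4:-→1 6:+→2 8:-→1 9:+→2 10:+→3 10:+→4 … peak 4.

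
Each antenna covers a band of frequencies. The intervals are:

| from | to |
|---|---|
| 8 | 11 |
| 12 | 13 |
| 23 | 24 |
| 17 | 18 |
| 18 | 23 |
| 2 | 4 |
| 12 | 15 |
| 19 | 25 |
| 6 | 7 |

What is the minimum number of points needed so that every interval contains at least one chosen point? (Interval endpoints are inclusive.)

Sorted: [2,4] [6,7] [8,11] [12,13] [12,15] [17,18] [18,23] [23,24] [19,25]
{[2,4]} hit by 4; {[6,7]} hit by 7; {[8,11]} hit by 11; {[12,13],[12,15]} hit by 13; {[17,18],[18,23]} hit by 18; {[23,24],[19,25]} hit by 24.
Points: 4, 7, 11, 13, 18, 24 (6 total).

6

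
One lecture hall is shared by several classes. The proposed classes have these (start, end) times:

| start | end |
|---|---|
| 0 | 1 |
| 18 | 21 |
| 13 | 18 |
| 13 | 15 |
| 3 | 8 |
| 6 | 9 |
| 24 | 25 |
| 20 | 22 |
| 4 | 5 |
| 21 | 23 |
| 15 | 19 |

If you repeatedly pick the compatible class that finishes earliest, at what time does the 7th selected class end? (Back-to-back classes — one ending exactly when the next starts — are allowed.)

25

Order by finish time; keep every interval that doesn't clash with the previous kept one.
By end time: (0,1), (4,5), (3,8), (6,9), (13,15), (13,18), (15,19), (18,21), (20,22), (21,23), (24,25).
Pick (0,1); next start ≥ 1 → (4,5); next start ≥ 5 → (6,9); next start ≥ 9 → (13,15); next start ≥ 15 → (15,19); next start ≥ 19 → (20,22); next start ≥ 22 → (24,25).
Selected: (0,1) (4,5) (6,9) (13,15) (15,19) (20,22) (24,25)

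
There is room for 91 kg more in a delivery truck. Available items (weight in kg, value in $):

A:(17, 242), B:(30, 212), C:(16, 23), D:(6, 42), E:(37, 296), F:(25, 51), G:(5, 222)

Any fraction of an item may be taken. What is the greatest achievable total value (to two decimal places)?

Order: G (222/5=44.40) > A (242/17=14.24) > E (296/37=8.00) > B (212/30=7.07) > D (42/6=7.00) > F (51/25=2.04) > C (23/16=1.44)
Fill: take G (5 @ 222) → take A (17 @ 242) → take E (37 @ 296) → take B (30 @ 212) → take 2/6 of D → 14.00; 91/91 used.
Total value = 986.00

986.00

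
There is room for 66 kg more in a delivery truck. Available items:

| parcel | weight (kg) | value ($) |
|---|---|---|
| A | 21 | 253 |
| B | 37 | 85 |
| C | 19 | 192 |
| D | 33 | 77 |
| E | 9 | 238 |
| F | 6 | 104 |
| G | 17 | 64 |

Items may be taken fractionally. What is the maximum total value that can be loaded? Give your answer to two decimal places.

828.41

Greedy by value/weight ratio, highest first.
Order: E (238/9=26.44) > F (104/6=17.33) > A (253/21=12.05) > C (192/19=10.11) > G (64/17=3.76) > D (77/33=2.33) > B (85/37=2.30)
Fill: take E (9 @ 238) → take F (6 @ 104) → take A (21 @ 253) → take C (19 @ 192) → take 11/17 of G → 41.41; 66/66 used.
Total value = 828.41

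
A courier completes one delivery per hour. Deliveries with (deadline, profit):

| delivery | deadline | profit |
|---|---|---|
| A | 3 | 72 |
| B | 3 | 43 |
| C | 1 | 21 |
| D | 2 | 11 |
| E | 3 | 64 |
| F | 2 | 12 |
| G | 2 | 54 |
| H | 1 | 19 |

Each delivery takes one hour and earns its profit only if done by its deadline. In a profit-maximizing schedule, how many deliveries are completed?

Profit order: A=72 E=64 G=54 B=43 C=21 H=19 F=12 D=11
Assign: A→slot 3, E→slot 2, G→slot 1, B skipped, C skipped, H skipped, F skipped, D skipped.
Slots: [1:G] [2:E] [3:A]
3 of 8 scheduled.

3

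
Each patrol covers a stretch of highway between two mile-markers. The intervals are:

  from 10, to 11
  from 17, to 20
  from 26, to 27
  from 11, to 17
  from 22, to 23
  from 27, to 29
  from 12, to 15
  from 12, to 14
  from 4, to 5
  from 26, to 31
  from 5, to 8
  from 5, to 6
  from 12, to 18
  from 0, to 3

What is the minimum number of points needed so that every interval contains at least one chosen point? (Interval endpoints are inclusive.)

Sorted: [0,3] [4,5] [5,6] [5,8] [10,11] [12,14] [12,15] [11,17] [12,18] [17,20] [22,23] [26,27] [27,29] [26,31]
{[0,3]} hit by 3; {[4,5],[5,6],[5,8]} hit by 5; {[10,11]} hit by 11; {[12,14],[12,15],[11,17],[12,18]} hit by 14; {[17,20]} hit by 20; {[22,23]} hit by 23; {[26,27],[27,29],[26,31]} hit by 27.
Points: 3, 5, 11, 14, 20, 23, 27 (7 total).

7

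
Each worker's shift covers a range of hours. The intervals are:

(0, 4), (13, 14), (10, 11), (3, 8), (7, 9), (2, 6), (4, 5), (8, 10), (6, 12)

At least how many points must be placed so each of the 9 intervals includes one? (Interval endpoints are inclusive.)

Process intervals by earliest right end; each time one isn't hit yet, stab at its right endpoint.
By right end: [0,4]  [4,5]  [2,6]  [3,8]  [7,9]  [8,10]  [10,11]  [6,12]  [13,14]
[0,4] uncovered → point at 4; [7,9] uncovered → point at 9; [10,11] uncovered → point at 11; [13,14] uncovered → point at 14.
Points: 4, 9, 11, 14 (4 total).

4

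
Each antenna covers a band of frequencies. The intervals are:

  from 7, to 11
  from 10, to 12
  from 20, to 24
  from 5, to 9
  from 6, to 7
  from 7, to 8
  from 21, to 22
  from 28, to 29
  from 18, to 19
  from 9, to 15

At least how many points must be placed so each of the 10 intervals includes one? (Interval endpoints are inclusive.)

5

Sorted: [6,7] [7,8] [5,9] [7,11] [10,12] [9,15] [18,19] [21,22] [20,24] [28,29]
{[6,7],[7,8],[5,9],[7,11]} hit by 7; {[10,12],[9,15]} hit by 12; {[18,19]} hit by 19; {[21,22],[20,24]} hit by 22; {[28,29]} hit by 29.
Points: 7, 12, 19, 22, 29 (5 total).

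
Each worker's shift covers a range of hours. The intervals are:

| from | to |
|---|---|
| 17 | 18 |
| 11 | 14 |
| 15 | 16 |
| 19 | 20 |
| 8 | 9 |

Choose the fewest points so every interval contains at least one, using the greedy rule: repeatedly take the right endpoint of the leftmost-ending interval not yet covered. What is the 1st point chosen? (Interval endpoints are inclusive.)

9

Process intervals by earliest right end; each time one isn't hit yet, stab at its right endpoint.
Sorted: [8,9] [11,14] [15,16] [17,18] [19,20]
{[8,9]} hit by 9; {[11,14]} hit by 14; {[15,16]} hit by 16; {[17,18]} hit by 18; {[19,20]} hit by 20.
Points: 9, 14, 16, 18, 20 (5 total).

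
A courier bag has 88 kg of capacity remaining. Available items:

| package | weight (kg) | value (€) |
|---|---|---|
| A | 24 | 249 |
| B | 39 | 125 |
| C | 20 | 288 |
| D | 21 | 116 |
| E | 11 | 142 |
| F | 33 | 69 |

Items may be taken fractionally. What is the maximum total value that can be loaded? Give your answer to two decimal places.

833.46

Order: C (288/20=14.40) > E (142/11=12.91) > A (249/24=10.38) > D (116/21=5.52) > B (125/39=3.21) > F (69/33=2.09)
Fill: take C (20 @ 288) → take E (11 @ 142) → take A (24 @ 249) → take D (21 @ 116) → take 12/39 of B → 38.46; 88/88 used.
Total value = 833.46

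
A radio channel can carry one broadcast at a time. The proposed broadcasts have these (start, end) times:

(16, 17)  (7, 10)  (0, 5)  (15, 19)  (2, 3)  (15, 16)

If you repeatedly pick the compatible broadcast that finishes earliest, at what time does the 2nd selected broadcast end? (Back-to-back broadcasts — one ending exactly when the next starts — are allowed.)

10

Sorted by end: (2,3)  (0,5)  (7,10)  (15,16)  (16,17)  (15,19)
take (2,3); take (7,10); take (15,16); take (16,17).
Selected: (2,3) (7,10) (15,16) (16,17)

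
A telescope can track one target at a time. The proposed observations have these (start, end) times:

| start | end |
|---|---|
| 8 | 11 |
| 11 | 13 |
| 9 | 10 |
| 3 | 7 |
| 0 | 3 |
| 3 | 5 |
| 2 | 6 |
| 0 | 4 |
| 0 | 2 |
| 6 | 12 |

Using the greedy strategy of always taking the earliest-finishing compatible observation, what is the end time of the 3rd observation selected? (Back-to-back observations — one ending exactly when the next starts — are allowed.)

10

Sort by end time and greedily take each interval whose start is ≥ the last chosen end.
Sorted by end: (0,2)  (0,3)  (0,4)  (3,5)  (2,6)  (3,7)  (9,10)  (8,11)  (6,12)  (11,13)
take (0,2); skip (0,3); take (3,5); skip (2,6); take (9,10); skip (8,11); take (11,13).
Selected: (0,2) (3,5) (9,10) (11,13)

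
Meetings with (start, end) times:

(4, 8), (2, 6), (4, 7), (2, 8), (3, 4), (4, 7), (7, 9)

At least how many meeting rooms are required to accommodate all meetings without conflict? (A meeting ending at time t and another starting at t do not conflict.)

Events (time:±→running): 2:+→1 2:+→2 3:+→3 4:-→2 4:+→3 4:+→4 4:+→5 … peak 5.

5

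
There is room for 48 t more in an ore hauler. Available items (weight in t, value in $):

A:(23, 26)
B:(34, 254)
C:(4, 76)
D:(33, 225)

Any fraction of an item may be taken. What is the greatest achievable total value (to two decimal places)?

Sort by value per unit weight and fill in that order.
Ratios (sorted): C 19.00, B 7.47, D 6.82, A 1.13
take C (4 @ 76); take B (34 @ 254); take 10/33 of D → 68.18. Capacity used 48/48.
Total value = 398.18

398.18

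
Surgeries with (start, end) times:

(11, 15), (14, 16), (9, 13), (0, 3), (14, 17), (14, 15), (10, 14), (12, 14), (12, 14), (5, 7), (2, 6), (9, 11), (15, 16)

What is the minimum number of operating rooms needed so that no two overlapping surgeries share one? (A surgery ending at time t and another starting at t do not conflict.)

5

Events (time:±→running): 0:+→1 2:+→2 3:-→1 5:+→2 6:-→1 7:-→0 9:+→1 9:+→2 10:+→3 11:-→2 11:+→3 12:+→4 12:+→5 … peak 5.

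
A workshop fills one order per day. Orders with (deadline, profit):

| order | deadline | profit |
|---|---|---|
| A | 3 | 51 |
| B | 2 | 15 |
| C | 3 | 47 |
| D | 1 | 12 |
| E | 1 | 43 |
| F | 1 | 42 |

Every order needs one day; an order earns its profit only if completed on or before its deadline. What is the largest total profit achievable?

Sort by profit descending; place each in the latest free slot ≤ its deadline.
By profit: A(d3,51), C(d3,47), E(d1,43), F(d1,42), B(d2,15), D(d1,12)
A→slot 3; C→slot 2; E→slot 1; F skipped; B skipped; D skipped.
Profit = 43 + 47 + 51 = 141

141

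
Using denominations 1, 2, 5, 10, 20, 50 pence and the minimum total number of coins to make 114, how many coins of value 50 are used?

114 = 2×50 + 1×10 + 2×2
Count of 50: 2

2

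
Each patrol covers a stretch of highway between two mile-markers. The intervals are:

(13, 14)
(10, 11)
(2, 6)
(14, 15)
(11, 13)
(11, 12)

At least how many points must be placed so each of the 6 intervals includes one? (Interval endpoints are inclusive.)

By right end: [2,6]  [10,11]  [11,12]  [11,13]  [13,14]  [14,15]
[2,6] uncovered → point at 6; [10,11] uncovered → point at 11; [13,14] uncovered → point at 14.
Points: 6, 11, 14 (3 total).

3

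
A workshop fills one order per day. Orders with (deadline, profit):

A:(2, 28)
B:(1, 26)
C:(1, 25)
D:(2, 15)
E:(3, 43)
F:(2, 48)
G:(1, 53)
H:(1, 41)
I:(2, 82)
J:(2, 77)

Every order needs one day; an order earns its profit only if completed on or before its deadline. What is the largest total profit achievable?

202

Profit order: I=82 J=77 G=53 F=48 E=43 H=41 A=28 B=26 C=25 D=15
Assign: I→slot 2, J→slot 1, G skipped, F skipped, E→slot 3, H skipped, A skipped, B skipped, C skipped, D skipped.
Slots: [1:J] [2:I] [3:E]
Profit = 77 + 82 + 43 = 202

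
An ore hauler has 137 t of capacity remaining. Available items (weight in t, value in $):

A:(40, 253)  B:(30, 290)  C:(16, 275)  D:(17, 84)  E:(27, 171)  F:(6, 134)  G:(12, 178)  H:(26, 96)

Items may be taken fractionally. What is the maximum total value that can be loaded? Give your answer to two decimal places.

1330.65

Order: F (134/6=22.33) > C (275/16=17.19) > G (178/12=14.83) > B (290/30=9.67) > E (171/27=6.33) > A (253/40=6.33) > D (84/17=4.94) > H (96/26=3.69)
Fill: take F (6 @ 134) → take C (16 @ 275) → take G (12 @ 178) → take B (30 @ 290) → take E (27 @ 171) → take A (40 @ 253) → take 6/17 of D → 29.65; 137/137 used.
Total value = 1330.65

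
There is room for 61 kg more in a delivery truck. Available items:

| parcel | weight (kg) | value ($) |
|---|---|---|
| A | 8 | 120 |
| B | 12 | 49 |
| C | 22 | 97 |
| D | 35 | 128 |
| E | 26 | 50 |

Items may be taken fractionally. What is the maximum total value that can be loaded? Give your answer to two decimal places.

335.49

Ratios (sorted): A 15.00, C 4.41, B 4.08, D 3.66, E 1.92
take A (8 @ 120); take C (22 @ 97); take B (12 @ 49); take 19/35 of D → 69.49. Capacity used 61/61.
Total value = 335.49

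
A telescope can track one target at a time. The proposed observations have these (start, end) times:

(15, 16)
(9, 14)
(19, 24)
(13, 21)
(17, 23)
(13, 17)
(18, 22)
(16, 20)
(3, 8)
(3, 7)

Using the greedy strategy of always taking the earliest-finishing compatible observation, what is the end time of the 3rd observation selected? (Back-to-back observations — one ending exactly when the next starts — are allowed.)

16

Greedy by earliest finish: after sorting by end time, pick each interval compatible with the last pick.
By end time: (3,7), (3,8), (9,14), (15,16), (13,17), (16,20), (13,21), (18,22), (17,23), (19,24).
Pick (3,7); next start ≥ 7 → (9,14); next start ≥ 14 → (15,16); next start ≥ 16 → (16,20).
Selected: (3,7) (9,14) (15,16) (16,20)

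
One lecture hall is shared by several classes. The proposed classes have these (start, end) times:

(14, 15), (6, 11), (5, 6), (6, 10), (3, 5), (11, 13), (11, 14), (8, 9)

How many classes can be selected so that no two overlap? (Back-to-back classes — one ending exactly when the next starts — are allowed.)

5

Order by finish time; keep every interval that doesn't clash with the previous kept one.
Sorted by end: (3,5)  (5,6)  (8,9)  (6,10)  (6,11)  (11,13)  (11,14)  (14,15)
take (3,5); take (5,6); take (8,9); skip (6,10); take (11,13); take (14,15).
Selected 5 classes.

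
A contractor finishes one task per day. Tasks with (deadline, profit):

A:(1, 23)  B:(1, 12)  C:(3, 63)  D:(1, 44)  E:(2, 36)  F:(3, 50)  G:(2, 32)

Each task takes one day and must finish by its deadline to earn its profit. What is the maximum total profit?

157

Take jobs in profit order; each goes to the latest open slot no later than its deadline.
Profit order: C=63 F=50 D=44 E=36 G=32 A=23 B=12
Assign: C→slot 3, F→slot 2, D→slot 1, E skipped, G skipped, A skipped, B skipped.
Slots: [1:D] [2:F] [3:C]
Profit = 44 + 50 + 63 = 157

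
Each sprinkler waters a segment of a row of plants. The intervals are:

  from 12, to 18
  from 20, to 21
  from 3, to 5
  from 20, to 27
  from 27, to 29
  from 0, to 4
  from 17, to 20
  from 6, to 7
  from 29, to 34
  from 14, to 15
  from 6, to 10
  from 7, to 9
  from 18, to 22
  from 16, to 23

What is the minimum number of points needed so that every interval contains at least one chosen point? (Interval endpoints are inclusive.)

By right end: [0,4]  [3,5]  [6,7]  [7,9]  [6,10]  [14,15]  [12,18]  [17,20]  [20,21]  [18,22]  [16,23]  [20,27]  [27,29]  [29,34]
[0,4] uncovered → point at 4; [6,7] uncovered → point at 7; [14,15] uncovered → point at 15; [17,20] uncovered → point at 20; [27,29] uncovered → point at 29.
Points: 4, 7, 15, 20, 29 (5 total).

5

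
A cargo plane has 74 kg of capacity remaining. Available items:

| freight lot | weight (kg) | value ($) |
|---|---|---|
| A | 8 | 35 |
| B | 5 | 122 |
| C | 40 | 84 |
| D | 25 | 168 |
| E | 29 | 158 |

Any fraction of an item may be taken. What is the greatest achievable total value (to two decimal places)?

Ratios (sorted): B 24.40, D 6.72, E 5.45, A 4.38, C 2.10
take B (5 @ 122); take D (25 @ 168); take E (29 @ 158); take A (8 @ 35); take 7/40 of C → 14.70. Capacity used 74/74.
Total value = 497.70

497.70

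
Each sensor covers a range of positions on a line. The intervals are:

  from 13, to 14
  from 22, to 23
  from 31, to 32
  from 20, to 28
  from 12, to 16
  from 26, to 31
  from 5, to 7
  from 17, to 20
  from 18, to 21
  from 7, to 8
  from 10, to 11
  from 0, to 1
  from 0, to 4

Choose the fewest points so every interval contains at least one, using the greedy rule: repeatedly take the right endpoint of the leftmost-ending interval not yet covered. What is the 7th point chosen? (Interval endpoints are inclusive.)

Process intervals by earliest right end; each time one isn't hit yet, stab at its right endpoint.
Sorted: [0,1] [0,4] [5,7] [7,8] [10,11] [13,14] [12,16] [17,20] [18,21] [22,23] [20,28] [26,31] [31,32]
{[0,1],[0,4]} hit by 1; {[5,7],[7,8]} hit by 7; {[10,11]} hit by 11; {[13,14],[12,16]} hit by 14; {[17,20],[18,21]} hit by 20; {[22,23],[20,28]} hit by 23; {[26,31],[31,32]} hit by 31.
Points: 1, 7, 11, 14, 20, 23, 31 (7 total).

31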